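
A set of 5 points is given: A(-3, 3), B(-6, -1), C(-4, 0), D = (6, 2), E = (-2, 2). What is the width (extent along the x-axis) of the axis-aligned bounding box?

12

max x = 6, min x = -6, so width = 12.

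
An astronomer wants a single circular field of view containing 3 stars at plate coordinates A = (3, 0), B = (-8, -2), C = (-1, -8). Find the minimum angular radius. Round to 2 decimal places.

Side lengths²: AB² = 125, AC² = 80, BC² = 85.
Since AB² = 125 < 85 + 80 = 165, the triangle is acute, so the smallest enclosing circle is the circumcircle.
Circumcentre = (-2.25, -2.375), r² = 33.203125.
r = √(33.203125) ≈ 5.76.

5.76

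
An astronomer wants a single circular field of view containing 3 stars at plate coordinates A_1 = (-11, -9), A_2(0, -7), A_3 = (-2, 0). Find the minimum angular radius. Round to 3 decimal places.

6.395

Side lengths²: A_1A_2² = 125, A_1A_3² = 162, A_2A_3² = 53.
Since A_1A_3² = 162 < 125 + 53 = 178, the triangle is acute, so the smallest enclosing circle is the circumcircle.
Circumcentre = (-109/18, -89/18), r² = 6625/162.
r = √(6625/162) ≈ 6.395.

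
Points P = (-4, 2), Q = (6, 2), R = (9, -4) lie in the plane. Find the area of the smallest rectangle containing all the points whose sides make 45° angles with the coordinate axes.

In coordinates u = x + y, v = x − y the rectangle is axis-aligned; the map (x,y)→(u,v) scales areas by 2.
u-values: -2, 8, 5; range = 8 − (-2) = 10.
v-values: -6, 4, 13; range = 13 − (-6) = 19.
Area = (10 × 19) / 2 = 95.

95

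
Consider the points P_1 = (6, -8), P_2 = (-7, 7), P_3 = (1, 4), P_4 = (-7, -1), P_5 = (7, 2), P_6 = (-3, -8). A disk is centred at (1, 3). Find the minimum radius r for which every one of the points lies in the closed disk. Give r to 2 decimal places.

12.08

The required radius is the distance from (1, 3) to the farthest point.
Squared distances: 146, 80, 1, 80, 37, 137.
Maximum is 146, attained at P_1.
r = √146 ≈ 12.08.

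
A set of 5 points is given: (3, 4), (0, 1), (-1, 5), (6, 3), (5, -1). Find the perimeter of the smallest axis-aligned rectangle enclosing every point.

26

Width = max x − min x = 6 − (-1) = 7.
Height = max y − min y = 5 − (-1) = 6.
Perimeter = 2(7 + 6) = 26.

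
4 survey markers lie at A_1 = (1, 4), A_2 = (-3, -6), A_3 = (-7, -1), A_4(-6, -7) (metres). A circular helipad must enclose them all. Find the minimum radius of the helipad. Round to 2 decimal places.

The minimum enclosing circle of a finite set is fixed by two of the points (as a diameter) or three (as a circumcircle).
The farthest pair is A_1–A_4 with squared distance 170. The circle on this segment as diameter has centre (-2.5, -1.5) and r² = 170/4 = 42.5.
Check A_2: distance² to centre = 20.5 ≤ 42.5, so it lies inside.
All remaining points lie in this disk, and no smaller disk contains both endpoints, so this is the minimum enclosing circle.
r = √(42.5) ≈ 6.52.

6.52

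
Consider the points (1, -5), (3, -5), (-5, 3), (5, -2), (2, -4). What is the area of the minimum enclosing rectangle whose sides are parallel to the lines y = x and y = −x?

In coordinates u = x + y, v = x − y the rectangle is axis-aligned; the map (x,y)→(u,v) scales areas by 2.
u-values: -4, -2, -2, 3, -2; range = 3 − (-4) = 7.
v-values: 6, 8, -8, 7, 6; range = 8 − (-8) = 16.
Area = (7 × 16) / 2 = 56.

56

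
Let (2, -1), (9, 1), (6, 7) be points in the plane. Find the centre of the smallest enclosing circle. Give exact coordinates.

(4.75, 2.625)

Call the three points A, B, C in the order given.
Side lengths²: AB² = 53, AC² = 80, BC² = 45.
Since AC² = 80 < 53 + 45 = 98, the triangle is acute, so the smallest enclosing circle is the circumcircle.
Circumcentre = (4.75, 2.625), r² = 20.703125.
Centre = (4.75, 2.625).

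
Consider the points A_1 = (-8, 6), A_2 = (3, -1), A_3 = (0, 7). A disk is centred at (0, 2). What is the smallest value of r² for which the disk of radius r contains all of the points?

The required radius is the distance from (0, 2) to the farthest point.
Squared distances: 80, 18, 25.
Maximum is 80, attained at A_1.

80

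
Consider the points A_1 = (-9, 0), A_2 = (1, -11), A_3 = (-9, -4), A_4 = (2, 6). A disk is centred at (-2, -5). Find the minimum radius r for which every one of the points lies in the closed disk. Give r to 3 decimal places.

11.705

The required radius is the distance from (-2, -5) to the farthest point.
Squared distances: 74, 45, 50, 137.
Maximum is 137, attained at A_4.
r = √137 ≈ 11.705.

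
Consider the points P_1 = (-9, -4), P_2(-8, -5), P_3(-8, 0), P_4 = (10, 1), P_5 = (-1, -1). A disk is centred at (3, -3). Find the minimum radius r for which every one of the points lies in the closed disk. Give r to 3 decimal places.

12.042

The required radius is the distance from (3, -3) to the farthest point.
Squared distances: 145, 125, 130, 65, 20.
Maximum is 145, attained at P_1.
r = √145 ≈ 12.042.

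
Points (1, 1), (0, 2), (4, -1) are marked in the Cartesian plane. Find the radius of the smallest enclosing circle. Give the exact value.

Call the three points A, B, C in the order given.
Side lengths²: AB² = 2, AC² = 13, BC² = 25.
Since BC² = 25 ≥ 13 + 2 = 15, the angle opposite BC is not acute, so the smallest enclosing circle has BC as diameter.
Centre = midpoint of BC = (2, 0.5), r² = 25/4 = 6.25.
r = √(6.25) = 2.5.

2.5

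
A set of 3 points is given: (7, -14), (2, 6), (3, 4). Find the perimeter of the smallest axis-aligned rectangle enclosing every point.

50

Width = max x − min x = 7 − 2 = 5.
Height = max y − min y = 6 − (-14) = 20.
Perimeter = 2(5 + 20) = 50.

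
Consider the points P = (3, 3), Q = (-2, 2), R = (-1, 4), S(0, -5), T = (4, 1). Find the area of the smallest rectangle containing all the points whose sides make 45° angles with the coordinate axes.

In coordinates u = x + y, v = x − y the rectangle is axis-aligned; the map (x,y)→(u,v) scales areas by 2.
u-values: 6, 0, 3, -5, 5; range = 6 − (-5) = 11.
v-values: 0, -4, -5, 5, 3; range = 5 − (-5) = 10.
Area = (11 × 10) / 2 = 55.

55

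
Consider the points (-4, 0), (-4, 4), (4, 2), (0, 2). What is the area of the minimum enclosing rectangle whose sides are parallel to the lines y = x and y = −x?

In coordinates u = x + y, v = x − y the rectangle is axis-aligned; the map (x,y)→(u,v) scales areas by 2.
u-values: -4, 0, 6, 2; range = 6 − (-4) = 10.
v-values: -4, -8, 2, -2; range = 2 − (-8) = 10.
Area = (10 × 10) / 2 = 50.

50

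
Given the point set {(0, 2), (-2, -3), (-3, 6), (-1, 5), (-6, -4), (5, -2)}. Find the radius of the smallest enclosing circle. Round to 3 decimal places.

6.349

By Welzl's lemma the MEC is supported by two points (diametrically opposite) or three points (on a circumcircle).
The minimum enclosing circle is determined by three boundary points: (-3, 6), (-6, -4), (5, -2).
Their circumcentre is (-27/26, -1/26) with r² = 13625/338.
The farthest remaining point (-1, 5) is at distance² 8581/338 ≤ 13625/338.
r = √(13625/338) ≈ 6.349.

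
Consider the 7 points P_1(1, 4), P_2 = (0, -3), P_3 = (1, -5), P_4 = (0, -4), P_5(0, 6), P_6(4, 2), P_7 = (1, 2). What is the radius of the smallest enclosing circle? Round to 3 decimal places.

5.523

The minimum enclosing circle of a finite set is fixed by two of the points (as a diameter) or three (as a circumcircle).
The farthest pair is P_3–P_5 with squared distance 122. The circle on this segment as diameter has centre (0.5, 0.5) and r² = 122/4 = 30.5.
Check P_1: distance² to centre = 12.5 ≤ 30.5, so it lies inside.
All remaining points lie in this disk, and no smaller disk contains both endpoints, so this is the minimum enclosing circle.
r = √(30.5) ≈ 5.523.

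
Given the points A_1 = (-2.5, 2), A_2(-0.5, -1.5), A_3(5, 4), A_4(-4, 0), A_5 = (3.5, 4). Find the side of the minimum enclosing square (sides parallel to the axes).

The bounding box has width 9 and height 5.5.
An axis-aligned square enclosing the set must have side ≥ max(width, height).
So the minimum side is max(9, 5.5) = 9.

9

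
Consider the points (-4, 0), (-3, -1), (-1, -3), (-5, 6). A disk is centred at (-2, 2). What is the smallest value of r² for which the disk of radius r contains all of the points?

26

The required radius is the distance from (-2, 2) to the farthest point.
Squared distances: 8, 10, 26, 25.
Maximum is 26, attained at (-1, -3).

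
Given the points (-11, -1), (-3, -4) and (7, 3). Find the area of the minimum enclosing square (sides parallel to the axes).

The bounding box has width 18 and height 7.
An axis-aligned square enclosing the set must have side ≥ max(width, height).
So the minimum side is max(18, 7) = 18.
Area = 18² = 324.

324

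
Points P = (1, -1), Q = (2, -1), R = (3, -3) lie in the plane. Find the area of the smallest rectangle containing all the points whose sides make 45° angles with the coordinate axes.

2

In coordinates u = x + y, v = x − y the rectangle is axis-aligned; the map (x,y)→(u,v) scales areas by 2.
u-values: 0, 1, 0; range = 1 − 0 = 1.
v-values: 2, 3, 6; range = 6 − 2 = 4.
Area = (1 × 4) / 2 = 2.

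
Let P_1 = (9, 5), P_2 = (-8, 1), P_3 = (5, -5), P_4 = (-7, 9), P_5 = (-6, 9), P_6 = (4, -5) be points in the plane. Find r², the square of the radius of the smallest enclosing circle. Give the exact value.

The minimum enclosing circle of a finite set is fixed by two of the points (as a diameter) or three (as a circumcircle).
The minimum enclosing circle is determined by three boundary points: P_1, P_3, P_4.
Their circumcentre is (-1/22, 31/11) with r² = 41905/484.
The farthest remaining point P_6 is at distance² 37505/484 ≤ 41905/484.

41905/484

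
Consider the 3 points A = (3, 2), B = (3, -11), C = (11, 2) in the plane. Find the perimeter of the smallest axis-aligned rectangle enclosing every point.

42

Width = max x − min x = 11 − 3 = 8.
Height = max y − min y = 2 − (-11) = 13.
Perimeter = 2(8 + 13) = 42.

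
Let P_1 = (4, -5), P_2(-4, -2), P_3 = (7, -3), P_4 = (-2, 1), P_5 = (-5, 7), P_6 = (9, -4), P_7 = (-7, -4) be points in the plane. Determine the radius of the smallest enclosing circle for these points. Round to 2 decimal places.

By Welzl's lemma the MEC is supported by two points (diametrically opposite) or three points (on a circumcircle).
The minimum enclosing circle is determined by three boundary points: P_5, P_6, P_7.
Their circumcentre is (1, 5/22) with r² = 39625/484.
The farthest remaining point P_3 is at distance² 22465/484 ≤ 39625/484.
r = √(39625/484) ≈ 9.05.

9.05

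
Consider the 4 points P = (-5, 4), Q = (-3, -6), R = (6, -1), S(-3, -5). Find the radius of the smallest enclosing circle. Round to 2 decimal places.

The minimum enclosing circle is determined by three boundary points: P, Q, R.
Their circumcentre is (-0.3, -0.26) with r² = 40.2376.
The farthest remaining point S is at distance² 29.7576 ≤ 40.2376.
r = √(40.2376) ≈ 6.34.

6.34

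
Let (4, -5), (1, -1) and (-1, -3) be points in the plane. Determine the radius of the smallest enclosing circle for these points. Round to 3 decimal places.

Call the three points A, B, C in the order given.
Side lengths²: AB² = 25, AC² = 29, BC² = 8.
Since AC² = 29 < 25 + 8 = 33, the triangle is acute, so the smallest enclosing circle is the circumcircle.
Circumcentre = (23/14, -51/14), r² = 725/98.
r = √(725/98) ≈ 2.720.

2.720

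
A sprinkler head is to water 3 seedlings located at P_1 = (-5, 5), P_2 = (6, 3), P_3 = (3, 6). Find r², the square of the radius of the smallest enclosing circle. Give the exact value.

31.25

Side lengths²: P_1P_2² = 125, P_1P_3² = 65, P_2P_3² = 18.
Since P_1P_2² = 125 ≥ 65 + 18 = 83, the angle opposite P_1P_2 is not acute, so the smallest enclosing circle has P_1P_2 as diameter.
Centre = midpoint of P_1P_2 = (0.5, 4), r² = 125/4 = 31.25.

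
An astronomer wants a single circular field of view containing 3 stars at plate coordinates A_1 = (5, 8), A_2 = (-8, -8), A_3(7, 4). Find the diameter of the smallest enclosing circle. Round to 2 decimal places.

20.62

Side lengths²: A_1A_2² = 425, A_1A_3² = 20, A_2A_3² = 369.
Since A_1A_2² = 425 ≥ 369 + 20 = 389, the angle opposite A_1A_2 is not acute, so the smallest enclosing circle has A_1A_2 as diameter.
Centre = midpoint of A_1A_2 = (-1.5, 0), r² = 425/4 = 106.25.
Diameter = 2r = 2√(106.25) ≈ 20.62.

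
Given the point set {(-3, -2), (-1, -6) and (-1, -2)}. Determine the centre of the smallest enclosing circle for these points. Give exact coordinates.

(-2, -4)

Call the three points A, B, C in the order given.
Side lengths²: AB² = 20, AC² = 4, BC² = 16.
Since AB² = 20 ≥ 16 + 4 = 20, the angle opposite AB is not acute, so the smallest enclosing circle has AB as diameter.
Centre = midpoint of AB = (-2, -4), r² = 20/4 = 5.
Centre = (-2, -4).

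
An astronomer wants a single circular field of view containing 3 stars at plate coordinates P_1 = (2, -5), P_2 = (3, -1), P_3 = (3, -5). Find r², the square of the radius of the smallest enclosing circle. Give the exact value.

4.25

Side lengths²: P_1P_2² = 17, P_1P_3² = 1, P_2P_3² = 16.
Since P_1P_2² = 17 ≥ 16 + 1 = 17, the angle opposite P_1P_2 is not acute, so the smallest enclosing circle has P_1P_2 as diameter.
Centre = midpoint of P_1P_2 = (2.5, -3), r² = 17/4 = 4.25.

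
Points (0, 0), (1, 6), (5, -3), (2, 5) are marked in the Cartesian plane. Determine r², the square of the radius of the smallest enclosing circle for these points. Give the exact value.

By Welzl's lemma the MEC is supported by two points (diametrically opposite) or three points (on a circumcircle).
The farthest pair is (1, 6)–(5, -3) with squared distance 97. The circle on this segment as diameter has centre (3, 1.5) and r² = 97/4 = 24.25.
Check (0, 0): distance² to centre = 11.25 ≤ 24.25, so it lies inside.
All remaining points lie in this disk, and no smaller disk contains both endpoints, so this is the minimum enclosing circle.

24.25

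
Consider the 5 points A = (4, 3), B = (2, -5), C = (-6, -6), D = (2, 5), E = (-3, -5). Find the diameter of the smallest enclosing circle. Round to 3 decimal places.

13.620

By Welzl's lemma the MEC is supported by two points (diametrically opposite) or three points (on a circumcircle).
The minimum enclosing circle is determined by three boundary points: A, C, D.
Their circumcentre is (-65/38, -27/38) with r² = 33485/722.
The farthest remaining point B is at distance² 23225/722 ≤ 33485/722.
Diameter = 2r = 2√(33485/722) ≈ 13.620.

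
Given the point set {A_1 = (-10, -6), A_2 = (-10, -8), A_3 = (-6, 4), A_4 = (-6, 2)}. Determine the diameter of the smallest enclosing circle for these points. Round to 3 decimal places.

By Welzl's lemma the MEC is supported by two points (diametrically opposite) or three points (on a circumcircle).
The farthest pair is A_2–A_3 with squared distance 160. The circle on this segment as diameter has centre (-8, -2) and r² = 160/4 = 40.
Check A_1: distance² to centre = 20 ≤ 40, so it lies inside.
All remaining points lie in this disk, and no smaller disk contains both endpoints, so this is the minimum enclosing circle.
Diameter = 2r = 2√40 ≈ 12.649.

12.649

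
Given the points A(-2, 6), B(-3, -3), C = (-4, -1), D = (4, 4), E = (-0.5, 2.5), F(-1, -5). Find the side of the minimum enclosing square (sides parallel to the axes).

11

The bounding box has width 8 and height 11.
An axis-aligned square enclosing the set must have side ≥ max(width, height).
So the minimum side is max(8, 11) = 11.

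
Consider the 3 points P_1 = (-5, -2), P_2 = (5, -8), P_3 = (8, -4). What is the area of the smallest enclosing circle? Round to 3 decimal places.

135.874

Side lengths²: P_1P_2² = 136, P_1P_3² = 173, P_2P_3² = 25.
Since P_1P_3² = 173 ≥ 136 + 25 = 161, the angle opposite P_1P_3 is not acute, so the smallest enclosing circle has P_1P_3 as diameter.
Centre = midpoint of P_1P_3 = (1.5, -3), r² = 173/4 = 43.25.
Area = π·r² = π·43.25 ≈ 135.874.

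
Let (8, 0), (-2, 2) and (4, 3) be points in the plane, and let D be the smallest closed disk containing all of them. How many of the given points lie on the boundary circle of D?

2

Call the three points A, B, C in the order given.
Side lengths²: AB² = 104, AC² = 25, BC² = 37.
Since AB² = 104 ≥ 37 + 25 = 62, the angle opposite AB is not acute, so the smallest enclosing circle has AB as diameter.
Centre = midpoint of AB = (3, 1), r² = 104/4 = 26.
The points at distance exactly r from the centre are (8, 0), (-2, 2) — 2 points.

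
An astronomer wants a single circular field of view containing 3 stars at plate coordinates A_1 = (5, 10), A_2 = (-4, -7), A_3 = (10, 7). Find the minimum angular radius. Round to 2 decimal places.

9.91

Side lengths²: A_1A_2² = 370, A_1A_3² = 34, A_2A_3² = 392.
Since A_2A_3² = 392 < 370 + 34 = 404, the triangle is acute, so the smallest enclosing circle is the circumcircle.
Circumcentre = (2.625, 0.375), r² = 98.28125.
r = √(98.28125) ≈ 9.91.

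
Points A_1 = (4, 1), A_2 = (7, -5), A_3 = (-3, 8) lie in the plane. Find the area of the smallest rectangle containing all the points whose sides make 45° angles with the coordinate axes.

In coordinates u = x + y, v = x − y the rectangle is axis-aligned; the map (x,y)→(u,v) scales areas by 2.
u-values: 5, 2, 5; range = 5 − 2 = 3.
v-values: 3, 12, -11; range = 12 − (-11) = 23.
Area = (3 × 23) / 2 = 34.5.

34.5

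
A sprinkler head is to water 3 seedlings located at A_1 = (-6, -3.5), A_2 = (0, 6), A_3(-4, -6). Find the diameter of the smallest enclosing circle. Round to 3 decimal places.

Side lengths²: A_1A_2² = 126.25, A_1A_3² = 10.25, A_2A_3² = 160.
Since A_2A_3² = 160 ≥ 126.25 + 10.25 = 136.5, the angle opposite A_2A_3 is not acute, so the smallest enclosing circle has A_2A_3 as diameter.
Centre = midpoint of A_2A_3 = (-2, 0), r² = 160/4 = 40.
Diameter = 2r = 2√40 ≈ 12.649.

12.649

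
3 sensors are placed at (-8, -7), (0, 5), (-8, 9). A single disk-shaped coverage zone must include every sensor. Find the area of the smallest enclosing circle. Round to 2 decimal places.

204.20

Call the three points A, B, C in the order given.
Side lengths²: AB² = 208, AC² = 256, BC² = 80.
Since AC² = 256 < 208 + 80 = 288, the triangle is acute, so the smallest enclosing circle is the circumcircle.
Circumcentre = (-7, 1), r² = 65.
Area = π·r² = π·65 ≈ 204.20.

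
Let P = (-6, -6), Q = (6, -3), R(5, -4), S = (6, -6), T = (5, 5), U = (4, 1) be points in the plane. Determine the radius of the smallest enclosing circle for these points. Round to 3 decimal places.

The minimum enclosing circle is determined by three boundary points: P, S, T.
Their circumcentre is (0, -1) with r² = 61.
The farthest remaining point Q is at distance² 40 ≤ 61.
r = √61 ≈ 7.810.

7.810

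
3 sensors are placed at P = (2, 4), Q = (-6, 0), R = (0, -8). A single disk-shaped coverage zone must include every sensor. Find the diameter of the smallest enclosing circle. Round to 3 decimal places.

Side lengths²: PQ² = 80, PR² = 148, QR² = 100.
Since PR² = 148 < 100 + 80 = 180, the triangle is acute, so the smallest enclosing circle is the circumcircle.
Circumcentre = (-1/11, -20/11), r² = 4625/121.
Diameter = 2r = 2√(4625/121) ≈ 12.365.

12.365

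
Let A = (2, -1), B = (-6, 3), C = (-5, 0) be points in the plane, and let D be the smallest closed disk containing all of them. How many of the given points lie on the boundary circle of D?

Side lengths²: AB² = 80, AC² = 50, BC² = 10.
Since AB² = 80 ≥ 50 + 10 = 60, the angle opposite AB is not acute, so the smallest enclosing circle has AB as diameter.
Centre = midpoint of AB = (-2, 1), r² = 80/4 = 20.
The points at distance exactly r from the centre are A, B — 2 points.

2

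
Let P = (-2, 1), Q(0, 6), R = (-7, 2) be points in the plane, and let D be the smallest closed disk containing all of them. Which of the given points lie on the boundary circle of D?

Side lengths²: PQ² = 29, PR² = 26, QR² = 65.
Since QR² = 65 ≥ 29 + 26 = 55, the angle opposite QR is not acute, so the smallest enclosing circle has QR as diameter.
Centre = midpoint of QR = (-3.5, 4), r² = 65/4 = 16.25.
The points at distance exactly r from the centre are Q, R — 2 points.

Q, R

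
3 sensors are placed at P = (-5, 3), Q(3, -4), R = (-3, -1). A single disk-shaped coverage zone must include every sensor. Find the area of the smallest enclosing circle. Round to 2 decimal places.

Side lengths²: PQ² = 113, PR² = 20, QR² = 45.
Since PQ² = 113 ≥ 45 + 20 = 65, the angle opposite PQ is not acute, so the smallest enclosing circle has PQ as diameter.
Centre = midpoint of PQ = (-1, -0.5), r² = 113/4 = 28.25.
Area = π·r² = π·28.25 ≈ 88.75.

88.75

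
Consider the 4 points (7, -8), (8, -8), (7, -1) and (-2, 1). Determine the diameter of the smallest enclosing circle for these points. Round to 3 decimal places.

13.454

By Welzl's lemma the MEC is supported by two points (diametrically opposite) or three points (on a circumcircle).
The farthest pair is (8, -8)–(-2, 1) with squared distance 181. The circle on this segment as diameter has centre (3, -3.5) and r² = 181/4 = 45.25.
Check (7, -8): distance² to centre = 36.25 ≤ 45.25, so it lies inside.
All remaining points lie in this disk, and no smaller disk contains both endpoints, so this is the minimum enclosing circle.
Diameter = 2r = 2√(45.25) ≈ 13.454.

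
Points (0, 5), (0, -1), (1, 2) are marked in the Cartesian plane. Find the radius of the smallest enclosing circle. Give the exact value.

Call the three points A, B, C in the order given.
Side lengths²: AB² = 36, AC² = 10, BC² = 10.
Since AB² = 36 ≥ 10 + 10 = 20, the angle opposite AB is not acute, so the smallest enclosing circle has AB as diameter.
Centre = midpoint of AB = (0, 2), r² = 36/4 = 9.
r = √9 = 3.

3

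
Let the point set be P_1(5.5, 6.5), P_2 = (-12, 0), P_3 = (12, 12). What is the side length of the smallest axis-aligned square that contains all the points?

The bounding box has width 24 and height 12.
An axis-aligned square enclosing the set must have side ≥ max(width, height).
So the minimum side is max(24, 12) = 24.

24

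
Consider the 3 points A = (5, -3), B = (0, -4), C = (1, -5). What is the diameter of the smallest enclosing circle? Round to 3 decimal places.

5.099

Side lengths²: AB² = 26, AC² = 20, BC² = 2.
Since AB² = 26 ≥ 20 + 2 = 22, the angle opposite AB is not acute, so the smallest enclosing circle has AB as diameter.
Centre = midpoint of AB = (2.5, -3.5), r² = 26/4 = 6.5.
Diameter = 2r = 2√(6.5) ≈ 5.099.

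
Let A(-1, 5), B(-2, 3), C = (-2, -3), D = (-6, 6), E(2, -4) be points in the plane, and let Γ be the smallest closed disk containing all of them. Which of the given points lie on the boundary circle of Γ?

D, E

A smallest enclosing disk is always determined by at most three of the input points on its boundary.
The farthest pair is D–E with squared distance 164. The circle on this segment as diameter has centre (-2, 1) and r² = 164/4 = 41.
Check A: distance² to centre = 17 ≤ 41, so it lies inside.
All remaining points lie in this disk, and no smaller disk contains both endpoints, so this is the minimum enclosing circle.
The points at distance exactly r from the centre are D, E — 2 points.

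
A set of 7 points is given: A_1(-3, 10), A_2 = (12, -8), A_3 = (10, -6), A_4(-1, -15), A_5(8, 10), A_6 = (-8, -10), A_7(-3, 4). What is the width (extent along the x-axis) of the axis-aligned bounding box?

max x = 12, min x = -8, so width = 20.

20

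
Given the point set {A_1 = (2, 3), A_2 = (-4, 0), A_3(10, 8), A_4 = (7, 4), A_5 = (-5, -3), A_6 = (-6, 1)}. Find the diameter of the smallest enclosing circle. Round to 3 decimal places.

A smallest enclosing disk is always determined by at most three of the input points on its boundary.
The farthest pair is A_3–A_5 with squared distance 346. The circle on this segment as diameter has centre (2.5, 2.5) and r² = 346/4 = 86.5.
Check A_1: distance² to centre = 0.5 ≤ 86.5, so it lies inside.
All remaining points lie in this disk, and no smaller disk contains both endpoints, so this is the minimum enclosing circle.
Diameter = 2r = 2√(86.5) ≈ 18.601.

18.601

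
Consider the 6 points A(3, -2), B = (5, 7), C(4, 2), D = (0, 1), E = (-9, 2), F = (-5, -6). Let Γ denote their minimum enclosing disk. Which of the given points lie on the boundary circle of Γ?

B, E, F

By Welzl's lemma the MEC is supported by two points (diametrically opposite) or three points (on a circumcircle).
The minimum enclosing circle is determined by three boundary points: B, E, F.
Their circumcentre is (-26/33, 73/66) with r² = 297245/4356.
The farthest remaining point A is at distance² 104525/4356 ≤ 297245/4356.
The points at distance exactly r from the centre are B, E, F — 3 points.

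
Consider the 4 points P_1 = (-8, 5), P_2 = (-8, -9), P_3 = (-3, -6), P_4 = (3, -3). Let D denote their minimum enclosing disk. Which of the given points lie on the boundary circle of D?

By Welzl's lemma the MEC is supported by two points (diametrically opposite) or three points (on a circumcircle).
The minimum enclosing circle is determined by three boundary points: P_1, P_2, P_4.
Their circumcentre is (-103/22, -2) with r² = 29045/484.
The farthest remaining point P_3 is at distance² 9113/484 ≤ 29045/484.
The points at distance exactly r from the centre are P_1, P_2, P_4 — 3 points.

P_1, P_2, P_4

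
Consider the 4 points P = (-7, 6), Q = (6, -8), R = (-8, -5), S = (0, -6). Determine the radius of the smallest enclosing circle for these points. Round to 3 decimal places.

A smallest enclosing disk is always determined by at most three of the input points on its boundary.
The farthest pair is P–Q with squared distance 365. The circle on this segment as diameter has centre (-0.5, -1) and r² = 365/4 = 91.25.
Check R: distance² to centre = 72.25 ≤ 91.25, so it lies inside.
All remaining points lie in this disk, and no smaller disk contains both endpoints, so this is the minimum enclosing circle.
r = √(91.25) ≈ 9.552.

9.552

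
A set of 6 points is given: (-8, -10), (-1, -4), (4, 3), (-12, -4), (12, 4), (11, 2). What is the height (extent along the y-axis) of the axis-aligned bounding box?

max y = 4, min y = -10, so height = 14.

14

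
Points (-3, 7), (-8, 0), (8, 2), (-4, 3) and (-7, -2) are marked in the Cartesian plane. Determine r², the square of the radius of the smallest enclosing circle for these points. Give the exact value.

65

The minimum enclosing circle of a finite set is fixed by two of the points (as a diameter) or three (as a circumcircle).
The farthest pair is (-8, 0)–(8, 2) with squared distance 260. The circle on this segment as diameter has centre (0, 1) and r² = 260/4 = 65.
Check (-3, 7): distance² to centre = 45 ≤ 65, so it lies inside.
All remaining points lie in this disk, and no smaller disk contains both endpoints, so this is the minimum enclosing circle.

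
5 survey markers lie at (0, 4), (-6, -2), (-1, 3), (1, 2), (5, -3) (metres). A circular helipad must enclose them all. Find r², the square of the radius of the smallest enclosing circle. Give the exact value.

2257/72

By Welzl's lemma the MEC is supported by two points (diametrically opposite) or three points (on a circumcircle).
The minimum enclosing circle is determined by three boundary points: (0, 4), (-6, -2), (5, -3).
Their circumcentre is (-5/12, -19/12) with r² = 2257/72.
The farthest remaining point (-1, 3) is at distance² 1537/72 ≤ 2257/72.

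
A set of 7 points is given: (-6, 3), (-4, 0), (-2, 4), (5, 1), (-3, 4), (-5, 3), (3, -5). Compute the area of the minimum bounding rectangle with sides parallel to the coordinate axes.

x ranges over [-6, 5], width 11.
y ranges over [-5, 4], height 9.
Area = 11 × 9 = 99.

99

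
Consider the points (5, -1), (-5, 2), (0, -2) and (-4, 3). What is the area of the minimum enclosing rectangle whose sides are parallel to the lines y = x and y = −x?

In coordinates u = x + y, v = x − y the rectangle is axis-aligned; the map (x,y)→(u,v) scales areas by 2.
u-values: 4, -3, -2, -1; range = 4 − (-3) = 7.
v-values: 6, -7, 2, -7; range = 6 − (-7) = 13.
Area = (7 × 13) / 2 = 45.5.

45.5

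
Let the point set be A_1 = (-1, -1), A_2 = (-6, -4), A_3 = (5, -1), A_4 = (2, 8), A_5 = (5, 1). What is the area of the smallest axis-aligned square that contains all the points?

The bounding box has width 11 and height 12.
An axis-aligned square enclosing the set must have side ≥ max(width, height).
So the minimum side is max(11, 12) = 12.
Area = 12² = 144.

144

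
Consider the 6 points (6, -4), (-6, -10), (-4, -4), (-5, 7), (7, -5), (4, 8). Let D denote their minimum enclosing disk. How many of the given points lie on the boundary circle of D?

By Welzl's lemma the MEC is supported by two points (diametrically opposite) or three points (on a circumcircle).
The farthest pair is (-6, -10)–(4, 8) with squared distance 424. The circle on this segment as diameter has centre (-1, -1) and r² = 424/4 = 106.
Check (6, -4): distance² to centre = 58 ≤ 106, so it lies inside.
All remaining points lie in this disk, and no smaller disk contains both endpoints, so this is the minimum enclosing circle.
The points at distance exactly r from the centre are (-6, -10), (4, 8) — 2 points.

2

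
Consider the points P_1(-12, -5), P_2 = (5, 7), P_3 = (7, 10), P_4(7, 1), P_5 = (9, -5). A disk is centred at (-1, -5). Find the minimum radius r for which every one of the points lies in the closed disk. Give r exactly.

17

The required radius is the distance from (-1, -5) to the farthest point.
Squared distances: 121, 180, 289, 100, 100.
Maximum is 289, attained at P_3.
r = √289 = 17.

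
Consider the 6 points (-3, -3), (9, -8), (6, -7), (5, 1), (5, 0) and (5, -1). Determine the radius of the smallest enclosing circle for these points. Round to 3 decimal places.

The minimum enclosing circle is determined by three boundary points: (-3, -3), (9, -8), (5, 1).
Their circumcentre is (137/44, -115/22) with r² = 81965/1936.
The farthest remaining point (5, 0) is at distance² 59789/1936 ≤ 81965/1936.
r = √(81965/1936) ≈ 6.507.

6.507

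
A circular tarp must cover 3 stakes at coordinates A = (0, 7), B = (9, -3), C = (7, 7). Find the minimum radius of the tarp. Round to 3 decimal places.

6.727

Side lengths²: AB² = 181, AC² = 49, BC² = 104.
Since AB² = 181 ≥ 104 + 49 = 153, the angle opposite AB is not acute, so the smallest enclosing circle has AB as diameter.
Centre = midpoint of AB = (4.5, 2), r² = 181/4 = 45.25.
r = √(45.25) ≈ 6.727.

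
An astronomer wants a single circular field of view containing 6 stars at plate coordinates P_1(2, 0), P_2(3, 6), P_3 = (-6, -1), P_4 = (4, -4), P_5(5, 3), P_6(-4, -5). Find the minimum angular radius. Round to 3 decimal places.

6.519

The minimum enclosing circle of a finite set is fixed by two of the points (as a diameter) or three (as a circumcircle).
The farthest pair is P_2–P_6 with squared distance 170. The circle on this segment as diameter has centre (-0.5, 0.5) and r² = 170/4 = 42.5.
Check P_1: distance² to centre = 6.5 ≤ 42.5, so it lies inside.
All remaining points lie in this disk, and no smaller disk contains both endpoints, so this is the minimum enclosing circle.
r = √(42.5) ≈ 6.519.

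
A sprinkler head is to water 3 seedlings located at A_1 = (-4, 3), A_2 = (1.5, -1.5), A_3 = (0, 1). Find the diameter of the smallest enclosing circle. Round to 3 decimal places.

7.106

Side lengths²: A_1A_2² = 50.5, A_1A_3² = 20, A_2A_3² = 8.5.
Since A_1A_2² = 50.5 ≥ 20 + 8.5 = 28.5, the angle opposite A_1A_2 is not acute, so the smallest enclosing circle has A_1A_2 as diameter.
Centre = midpoint of A_1A_2 = (-1.25, 0.75), r² = 50.5/4 = 12.625.
Diameter = 2r = 2√(12.625) ≈ 7.106.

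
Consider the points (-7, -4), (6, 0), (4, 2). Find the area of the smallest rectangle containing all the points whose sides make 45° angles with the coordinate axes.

76.5

In coordinates u = x + y, v = x − y the rectangle is axis-aligned; the map (x,y)→(u,v) scales areas by 2.
u-values: -11, 6, 6; range = 6 − (-11) = 17.
v-values: -3, 6, 2; range = 6 − (-3) = 9.
Area = (17 × 9) / 2 = 76.5.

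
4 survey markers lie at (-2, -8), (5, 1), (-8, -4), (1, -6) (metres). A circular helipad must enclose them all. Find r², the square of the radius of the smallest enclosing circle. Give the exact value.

The minimum enclosing circle of a finite set is fixed by two of the points (as a diameter) or three (as a circumcircle).
The farthest pair is (5, 1)–(-8, -4) with squared distance 194. The circle on this segment as diameter has centre (-1.5, -1.5) and r² = 194/4 = 48.5.
Check (-2, -8): distance² to centre = 42.5 ≤ 48.5, so it lies inside.
All remaining points lie in this disk, and no smaller disk contains both endpoints, so this is the minimum enclosing circle.

48.5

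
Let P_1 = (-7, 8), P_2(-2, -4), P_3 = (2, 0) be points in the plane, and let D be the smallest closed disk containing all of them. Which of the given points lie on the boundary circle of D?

Side lengths²: P_1P_2² = 169, P_1P_3² = 145, P_2P_3² = 32.
Since P_1P_2² = 169 < 145 + 32 = 177, the triangle is acute, so the smallest enclosing circle is the circumcircle.
Circumcentre = (-141/34, 73/34), r² = 24505/578.
The points at distance exactly r from the centre are P_1, P_2, P_3 — 3 points.

P_1, P_2, P_3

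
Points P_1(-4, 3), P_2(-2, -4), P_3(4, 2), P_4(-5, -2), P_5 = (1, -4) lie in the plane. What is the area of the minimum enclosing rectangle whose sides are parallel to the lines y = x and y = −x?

In coordinates u = x + y, v = x − y the rectangle is axis-aligned; the map (x,y)→(u,v) scales areas by 2.
u-values: -1, -6, 6, -7, -3; range = 6 − (-7) = 13.
v-values: -7, 2, 2, -3, 5; range = 5 − (-7) = 12.
Area = (13 × 12) / 2 = 78.

78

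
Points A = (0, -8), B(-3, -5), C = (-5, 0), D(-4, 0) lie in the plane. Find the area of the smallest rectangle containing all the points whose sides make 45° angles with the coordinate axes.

26

In coordinates u = x + y, v = x − y the rectangle is axis-aligned; the map (x,y)→(u,v) scales areas by 2.
u-values: -8, -8, -5, -4; range = -4 − (-8) = 4.
v-values: 8, 2, -5, -4; range = 8 − (-5) = 13.
Area = (4 × 13) / 2 = 26.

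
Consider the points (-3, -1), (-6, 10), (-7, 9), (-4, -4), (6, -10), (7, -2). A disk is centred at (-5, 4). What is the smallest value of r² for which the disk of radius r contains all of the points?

317

The required radius is the distance from (-5, 4) to the farthest point.
Squared distances: 29, 37, 29, 65, 317, 180.
Maximum is 317, attained at (6, -10).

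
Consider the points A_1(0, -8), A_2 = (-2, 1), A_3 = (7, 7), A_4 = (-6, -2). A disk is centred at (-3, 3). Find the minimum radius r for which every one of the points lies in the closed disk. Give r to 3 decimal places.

11.402

The required radius is the distance from (-3, 3) to the farthest point.
Squared distances: 130, 5, 116, 34.
Maximum is 130, attained at A_1.
r = √130 ≈ 11.402.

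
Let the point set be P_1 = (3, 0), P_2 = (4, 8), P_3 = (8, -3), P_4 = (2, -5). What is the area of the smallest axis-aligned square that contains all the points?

169

The bounding box has width 6 and height 13.
An axis-aligned square enclosing the set must have side ≥ max(width, height).
So the minimum side is max(6, 13) = 13.
Area = 13² = 169.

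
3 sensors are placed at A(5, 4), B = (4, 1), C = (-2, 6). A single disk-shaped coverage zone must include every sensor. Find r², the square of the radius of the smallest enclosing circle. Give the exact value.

Side lengths²: AB² = 10, AC² = 53, BC² = 61.
Since BC² = 61 < 53 + 10 = 63, the triangle is acute, so the smallest enclosing circle is the circumcircle.
Circumcentre = (51/46, 167/46), r² = 16165/1058.

16165/1058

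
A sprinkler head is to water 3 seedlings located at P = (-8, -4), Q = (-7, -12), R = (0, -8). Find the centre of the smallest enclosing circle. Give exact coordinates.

(-29/6, -23/3)

Side lengths²: PQ² = 65, PR² = 80, QR² = 65.
Since PR² = 80 < 65 + 65 = 130, the triangle is acute, so the smallest enclosing circle is the circumcircle.
Circumcentre = (-29/6, -23/3), r² = 845/36.
Centre = (-29/6, -23/3).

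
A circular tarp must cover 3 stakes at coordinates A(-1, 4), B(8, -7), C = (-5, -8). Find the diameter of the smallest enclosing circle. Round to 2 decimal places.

15.42

Side lengths²: AB² = 202, AC² = 160, BC² = 170.
Since AB² = 202 < 170 + 160 = 330, the triangle is acute, so the smallest enclosing circle is the circumcircle.
Circumcentre = (45/38, -129/38), r² = 42925/722.
Diameter = 2r = 2√(42925/722) ≈ 15.42.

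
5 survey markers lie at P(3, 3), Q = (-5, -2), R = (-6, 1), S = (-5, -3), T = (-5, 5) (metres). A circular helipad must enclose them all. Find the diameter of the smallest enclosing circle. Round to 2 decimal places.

10.31

The minimum enclosing circle is determined by three boundary points: P, S, T.
Their circumcentre is (-1.75, 1) with r² = 26.5625.
The farthest remaining point Q is at distance² 19.5625 ≤ 26.5625.
Diameter = 2r = 2√(26.5625) ≈ 10.31.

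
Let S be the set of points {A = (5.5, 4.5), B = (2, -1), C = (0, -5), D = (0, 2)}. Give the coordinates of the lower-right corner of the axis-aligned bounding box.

x-range [0, 5.5], y-range [-5, 4.5].
The lower-right corner is (5.5, -5).

(5.5, -5)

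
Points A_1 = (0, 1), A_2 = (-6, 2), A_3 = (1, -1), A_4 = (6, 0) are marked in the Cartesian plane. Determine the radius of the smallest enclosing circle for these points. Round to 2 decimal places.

6.08

A smallest enclosing disk is always determined by at most three of the input points on its boundary.
The farthest pair is A_2–A_4 with squared distance 148. The circle on this segment as diameter has centre (0, 1) and r² = 148/4 = 37.
Check A_1: distance² to centre = 0 ≤ 37, so it lies inside.
All remaining points lie in this disk, and no smaller disk contains both endpoints, so this is the minimum enclosing circle.
r = √37 ≈ 6.08.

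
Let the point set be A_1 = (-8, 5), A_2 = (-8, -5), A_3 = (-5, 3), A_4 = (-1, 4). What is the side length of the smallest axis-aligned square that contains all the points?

10

The bounding box has width 7 and height 10.
An axis-aligned square enclosing the set must have side ≥ max(width, height).
So the minimum side is max(7, 10) = 10.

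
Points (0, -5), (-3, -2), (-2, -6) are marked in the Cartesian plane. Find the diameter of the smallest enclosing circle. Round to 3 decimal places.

4.346

Call the three points A, B, C in the order given.
Side lengths²: AB² = 18, AC² = 5, BC² = 17.
Since AB² = 18 < 17 + 5 = 22, the triangle is acute, so the smallest enclosing circle is the circumcircle.
Circumcentre = (-11/6, -23/6), r² = 85/18.
Diameter = 2r = 2√(85/18) ≈ 4.346.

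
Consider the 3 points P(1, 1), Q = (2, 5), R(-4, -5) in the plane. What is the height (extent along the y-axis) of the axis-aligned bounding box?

10

max y = 5, min y = -5, so height = 10.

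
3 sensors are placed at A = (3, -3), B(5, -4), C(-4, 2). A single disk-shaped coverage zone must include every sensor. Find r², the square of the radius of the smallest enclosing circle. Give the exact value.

29.25

Side lengths²: AB² = 5, AC² = 74, BC² = 117.
Since BC² = 117 ≥ 74 + 5 = 79, the angle opposite BC is not acute, so the smallest enclosing circle has BC as diameter.
Centre = midpoint of BC = (0.5, -1), r² = 117/4 = 29.25.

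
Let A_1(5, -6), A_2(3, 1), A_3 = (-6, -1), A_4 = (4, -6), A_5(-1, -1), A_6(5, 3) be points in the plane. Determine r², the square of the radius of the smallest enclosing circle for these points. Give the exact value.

A smallest enclosing disk is always determined by at most three of the input points on its boundary.
The minimum enclosing circle is determined by three boundary points: A_1, A_3, A_6.
Their circumcentre is (9/22, -1.5) with r² = 10001/242.
The farthest remaining point A_4 is at distance² 8021/242 ≤ 10001/242.

10001/242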